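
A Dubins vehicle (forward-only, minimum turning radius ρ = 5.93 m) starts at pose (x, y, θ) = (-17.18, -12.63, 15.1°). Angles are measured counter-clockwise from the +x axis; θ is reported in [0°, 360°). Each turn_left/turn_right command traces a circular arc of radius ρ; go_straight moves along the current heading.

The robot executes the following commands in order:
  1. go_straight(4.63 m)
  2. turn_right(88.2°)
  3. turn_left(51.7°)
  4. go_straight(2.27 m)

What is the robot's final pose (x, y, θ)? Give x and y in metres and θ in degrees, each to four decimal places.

set_pose: (x, y, θ) = (-17.1800, -12.6300, 15.1000°), ρ = 5.93
go_straight(4.63): x += 4.63·cos θ, y += 4.63·sin θ → (-12.7099, -11.4239, 15.1000°)
turn_right(88.2°): centre at ρ to the right, rotate −88.2° → (-5.4912, -15.4253, -73.1000° ≡ 286.9000°)
turn_left(51.7°): centre at ρ to the left, rotate +51.7° → (-1.9810, -19.2225, 338.6000°)
go_straight(2.27): x += 2.27·cos θ, y += 2.27·sin θ → (0.1325, -20.0508, 338.6000°)

(0.1325, -20.0508, 338.6000°)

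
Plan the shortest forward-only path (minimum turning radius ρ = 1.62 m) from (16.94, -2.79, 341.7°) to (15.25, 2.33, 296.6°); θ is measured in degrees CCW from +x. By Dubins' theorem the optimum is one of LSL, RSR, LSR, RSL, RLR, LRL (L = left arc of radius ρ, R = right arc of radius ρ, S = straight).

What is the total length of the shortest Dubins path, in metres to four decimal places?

13.2757 m

Let ψ = atan2(Δy, Δx) = atan2(5.12, -1.69) = 108.2669° be the start→goal bearing.
Normalize: d = |goal − start| / ρ = 5.391707/1.62 = 3.328214, α = (θ_start − ψ) mod 360° = 233.4331° = 4.074176 rad, β = (θ_goal − ψ) mod 360° = 188.3331° = 3.287032 rad.
Common terms: sin α = -0.803162, cos α = -0.595761, sin β = -0.144927, cos β = -0.989442, cos(α−β) = 0.705872, d² = 11.077008. Work in radians in the unit-radius frame; every candidate has L = ρ·(t + p + q).
LSL: p² = 2 + d² − 2cos(α−β) + 2d(sin α − sin β) = 7.283777; p = √p² = 2.698847; φ = atan2(cos β − cos α, d + sin α − sin β) = -0.146392 rad; t = (φ − α) mod 2π = 2.062617 rad, q = (β − φ) mod 2π = 3.433425 rad → L = 1.62·(2.062617 + 2.698847 + 3.433425) = 1.62·8.194889 = 13.275720 m
RSR: p² = 2 + d² − 2cos(α−β) + 2d(sin β − sin α) = 16.046753; p = √p² = 4.005840; φ = atan2(cos α − cos β, d − sin α + sin β) = 0.098436 rad; t = (α − φ) mod 2π = 3.975740 rad, q = (φ − β) mod 2π = 3.094589 rad → L = 1.62·(3.975740 + 4.005840 + 3.094589) = 1.62·11.076169 = 17.943393 m
LSR: p² = d² − 2 + 2cos(α−β) + 2d(sin α + sin β) = 4.177866; p = √p² = 2.043983; φ = atan2(−cos α − cos β, d + sin α + sin β) − atan2(−2, p) = 1.362075 rad; t = (φ − α) mod 2π = 3.571085 rad, q = (φ − β) mod 2π = 4.358228 rad → L = 1.62·(3.571085 + 2.043983 + 4.358228) = 1.62·9.973296 = 16.156739 m
RSL: p² = d² − 2 + 2cos(α−β) − 2d(sin α + sin β) = 16.799636; p = √p² = 4.098736; φ = atan2(cos α + cos β, d − sin α − sin β) − atan2(2, p) = -0.808957 rad; t = (α − φ) mod 2π = 4.883132 rad, q = (β − φ) mod 2π = 4.095989 rad → L = 1.62·(4.883132 + 4.098736 + 4.095989) = 1.62·13.077857 = 21.186128 m
RLR: c = (6 − d² + 2cos(α−β) + 2d(sin α − sin β))/8 = -1.005844, |c| > 1 → infeasible
LRL: c = (6 − d² + 2cos(α−β) − 2d(sin α − sin β))/8 = 0.089528; p = 2π − arccos c = 4.802037 rad; φ = atan2(cos β − cos α, d + sin α − sin β) = -0.146392 rad; t = (φ − α + p/2) mod 2π = 4.463636 rad, q = (β − α − t + p) mod 2π = 5.834443 rad → L = 1.62·(4.463636 + 4.802037 + 5.834443) = 1.62·15.100116 = 24.462187 m
Shortest: LSL with L = 13.275720 m ≈ 13.2757 m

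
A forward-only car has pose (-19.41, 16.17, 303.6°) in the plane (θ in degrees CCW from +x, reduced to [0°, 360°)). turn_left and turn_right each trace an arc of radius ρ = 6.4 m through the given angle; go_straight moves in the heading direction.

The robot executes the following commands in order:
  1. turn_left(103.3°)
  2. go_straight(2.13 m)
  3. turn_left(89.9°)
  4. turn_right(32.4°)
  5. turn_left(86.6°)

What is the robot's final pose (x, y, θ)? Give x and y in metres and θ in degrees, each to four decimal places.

(-17.4808, 33.6969, 191.0000°)

set_pose: (x, y, θ) = (-19.4100, 16.1700, 303.6000°), ρ = 6.4
turn_left(103.3°): centre at ρ to the left, rotate +103.3° → (-9.4063, 15.3388, 406.9000° ≡ 46.9000°)
go_straight(2.13): x += 2.13·cos θ, y += 2.13·sin θ → (-7.9509, 16.8940, 46.9000°)
turn_left(89.9°): centre at ρ to the left, rotate +89.9° → (-8.2428, 25.9324, 136.8000°)
turn_right(32.4°): centre at ρ to the right, rotate −32.4° → (-10.0607, 29.0061, 104.4000°)
turn_left(86.6°): centre at ρ to the left, rotate +86.6° → (-17.4808, 33.6969, 191.0000°)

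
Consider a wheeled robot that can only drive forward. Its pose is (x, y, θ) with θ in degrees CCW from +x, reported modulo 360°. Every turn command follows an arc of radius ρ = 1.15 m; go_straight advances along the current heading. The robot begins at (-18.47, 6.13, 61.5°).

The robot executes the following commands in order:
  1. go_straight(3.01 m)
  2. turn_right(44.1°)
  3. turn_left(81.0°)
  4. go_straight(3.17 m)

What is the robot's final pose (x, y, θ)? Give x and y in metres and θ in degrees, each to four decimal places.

set_pose: (x, y, θ) = (-18.4700, 6.1300, 61.5000°), ρ = 1.15
go_straight(3.01): x += 3.01·cos θ, y += 3.01·sin θ → (-17.0338, 8.7752, 61.5000°)
turn_right(44.1°): centre at ρ to the right, rotate −44.1° → (-16.3670, 9.3239, 17.4000°)
turn_left(81.0°): centre at ρ to the left, rotate +81.0° → (-15.5732, 10.5893, 98.4000°)
go_straight(3.17): x += 3.17·cos θ, y += 3.17·sin θ → (-16.0363, 13.7252, 98.4000°)

(-16.0363, 13.7252, 98.4000°)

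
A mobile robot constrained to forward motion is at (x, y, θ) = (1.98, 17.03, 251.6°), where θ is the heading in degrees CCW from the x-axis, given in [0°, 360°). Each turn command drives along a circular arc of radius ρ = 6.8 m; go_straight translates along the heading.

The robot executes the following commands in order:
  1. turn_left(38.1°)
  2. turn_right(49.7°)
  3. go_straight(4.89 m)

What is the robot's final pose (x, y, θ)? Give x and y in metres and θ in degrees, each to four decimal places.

set_pose: (x, y, θ) = (1.9800, 17.0300, 251.6000°), ρ = 6.8
turn_left(38.1°): centre at ρ to the left, rotate +38.1° → (2.0304, 12.5913, 289.7000°)
turn_right(49.7°): centre at ρ to the right, rotate −49.7° → (1.5173, 6.8991, 240.0000°)
go_straight(4.89): x += 4.89·cos θ, y += 4.89·sin θ → (-0.9277, 2.6642, 240.0000°)

(-0.9277, 2.6642, 240.0000°)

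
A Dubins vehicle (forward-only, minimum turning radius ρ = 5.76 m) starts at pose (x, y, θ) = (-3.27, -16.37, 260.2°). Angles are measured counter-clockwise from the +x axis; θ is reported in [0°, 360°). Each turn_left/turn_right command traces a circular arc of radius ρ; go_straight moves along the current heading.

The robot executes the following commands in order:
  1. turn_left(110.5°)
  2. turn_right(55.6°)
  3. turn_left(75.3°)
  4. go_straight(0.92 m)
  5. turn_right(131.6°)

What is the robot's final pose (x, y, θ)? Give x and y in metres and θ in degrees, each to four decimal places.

(24.9498, -31.0994, 258.8000°)

set_pose: (x, y, θ) = (-3.2700, -16.3700, 260.2000°), ρ = 5.76
turn_left(110.5°): centre at ρ to the left, rotate +110.5° → (3.4754, -23.0103, 370.7000° ≡ 10.7000°)
turn_right(55.6°): centre at ρ to the right, rotate −55.6° → (8.6106, -24.5901, -44.9000° ≡ 315.1000°)
turn_left(75.3°): centre at ρ to the left, rotate +75.3° → (15.5912, -25.4781, 390.4000° ≡ 30.4000°)
go_straight(0.92): x += 0.92·cos θ, y += 0.92·sin θ → (16.3847, -25.0126, 30.4000°)
turn_right(131.6°): centre at ρ to the right, rotate −131.6° → (24.9498, -31.0994, -101.2000° ≡ 258.8000°)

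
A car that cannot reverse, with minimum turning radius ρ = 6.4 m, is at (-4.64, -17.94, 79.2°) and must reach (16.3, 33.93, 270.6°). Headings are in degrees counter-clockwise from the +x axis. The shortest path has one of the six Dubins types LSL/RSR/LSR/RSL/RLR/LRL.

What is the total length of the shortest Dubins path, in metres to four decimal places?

72.4739 m

Let ψ = atan2(Δy, Δx) = atan2(51.87, 20.94) = 68.0160° be the start→goal bearing.
Normalize: d = |goal − start| / ρ = 55.937291/6.4 = 8.740202, α = (θ_start − ψ) mod 360° = 11.1840° = 0.195198 rad, β = (θ_goal − ψ) mod 360° = 202.5840° = 3.535758 rad.
Common terms: sin α = 0.193961, cos α = 0.981009, sin β = -0.384038, cos β = -0.923317, cos(α−β) = -0.980271, d² = 76.391125. Work in radians in the unit-radius frame; every candidate has L = ρ·(t + p + q).
LSL: p² = 2 + d² − 2cos(α−β) + 2d(sin α − sin β) = 90.455308; p = √p² = 9.510800; φ = atan2(cos β − cos α, d + sin α − sin β) = -0.201590 rad; t = (φ − α) mod 2π = 5.886397 rad, q = (β − φ) mod 2π = 3.737348 rad → L = 6.4·(5.886397 + 9.510800 + 3.737348) = 6.4·19.134545 = 122.461088 m
RSR: p² = 2 + d² − 2cos(α−β) + 2d(sin β − sin α) = 70.248027; p = √p² = 8.381410; φ = atan2(cos α − cos β, d − sin α + sin β) = 0.229210 rad; t = (α − φ) mod 2π = 6.249173 rad, q = (φ − β) mod 2π = 2.976638 rad → L = 6.4·(6.249173 + 8.381410 + 2.976638) = 6.4·17.607220 = 112.686208 m
LSR: p² = d² − 2 + 2cos(α−β) + 2d(sin α + sin β) = 69.107959; p = √p² = 8.313120; φ = atan2(−cos α − cos β, d + sin α + sin β) − atan2(−2, p) = 0.229349 rad; t = (φ − α) mod 2π = 0.034152 rad, q = (φ − β) mod 2π = 2.976777 rad → L = 6.4·(0.034152 + 8.313120 + 2.976777) = 6.4·11.324048 = 72.473907 m
RSL: p² = d² − 2 + 2cos(α−β) − 2d(sin α + sin β) = 75.753207; p = √p² = 8.703632; φ = atan2(cos α + cos β, d − sin α − sin β) − atan2(2, p) = -0.219408 rad; t = (α − φ) mod 2π = 0.414606 rad, q = (β − φ) mod 2π = 3.755166 rad → L = 6.4·(0.414606 + 8.703632 + 3.755166) = 6.4·12.873403 = 82.389782 m
RLR: c = (6 − d² + 2cos(α−β) + 2d(sin α − sin β))/8 = -7.781003, |c| > 1 → infeasible
LRL: c = (6 − d² + 2cos(α−β) − 2d(sin α − sin β))/8 = -10.306914, |c| > 1 → infeasible
Shortest: LSR with L = 72.473907 m ≈ 72.4739 m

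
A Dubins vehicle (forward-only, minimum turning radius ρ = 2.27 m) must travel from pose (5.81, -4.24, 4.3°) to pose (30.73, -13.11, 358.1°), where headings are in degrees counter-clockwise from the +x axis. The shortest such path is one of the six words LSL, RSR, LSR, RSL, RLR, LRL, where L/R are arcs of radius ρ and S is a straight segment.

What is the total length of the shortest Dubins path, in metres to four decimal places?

Let ψ = atan2(Δy, Δx) = atan2(-8.87, 24.92) = -19.5926° be the start→goal bearing.
Normalize: d = |goal − start| / ρ = 26.451527/2.27 = 11.652655, α = (θ_start − ψ) mod 360° = 23.8926° = 0.417005 rad, β = (θ_goal − ψ) mod 360° = 17.6926° = 0.308795 rad.
Common terms: sin α = 0.405024, cos α = 0.914306, sin β = 0.303910, cos β = 0.952701, cos(α−β) = 0.994151, d² = 135.784374. Work in radians in the unit-radius frame; every candidate has L = ρ·(t + p + q).
LSL: p² = 2 + d² − 2cos(α−β) + 2d(sin α − sin β) = 138.152553; p = √p² = 11.753831; φ = atan2(cos β − cos α, d + sin α − sin β) = 0.003267 rad; t = (φ − α) mod 2π = 5.869447 rad, q = (β − φ) mod 2π = 0.305528 rad → L = 2.27·(5.869447 + 11.753831 + 0.305528) = 2.27·17.928806 = 40.698390 m
RSR: p² = 2 + d² − 2cos(α−β) + 2d(sin β − sin α) = 133.439591; p = √p² = 11.551606; φ = atan2(cos α − cos β, d − sin α + sin β) = -0.003324 rad; t = (α − φ) mod 2π = 0.420329 rad, q = (φ − β) mod 2π = 5.971067 rad → L = 2.27·(0.420329 + 11.551606 + 5.971067) = 2.27·17.943001 = 40.730613 m
LSR: p² = d² − 2 + 2cos(α−β) + 2d(sin α + sin β) = 152.294613; p = √p² = 12.340770; φ = atan2(−cos α − cos β, d + sin α + sin β) − atan2(−2, p) = 0.010768 rad; t = (φ − α) mod 2π = 5.876948 rad, q = (φ − β) mod 2π = 5.985158 rad → L = 2.27·(5.876948 + 12.340770 + 5.985158) = 2.27·24.202876 = 54.940530 m
RSL: p² = d² − 2 + 2cos(α−β) − 2d(sin α + sin β) = 119.250739; p = √p² = 10.920199; φ = atan2(cos α + cos β, d − sin α − sin β) − atan2(2, p) = -0.012165 rad; t = (α − φ) mod 2π = 0.429170 rad, q = (β − φ) mod 2π = 0.320960 rad → L = 2.27·(0.429170 + 10.920199 + 0.320960) = 2.27·11.670329 = 26.491647 m
RLR: c = (6 − d² + 2cos(α−β) + 2d(sin α − sin β))/8 = -15.679949, |c| > 1 → infeasible
LRL: c = (6 − d² + 2cos(α−β) − 2d(sin α − sin β))/8 = -16.269069, |c| > 1 → infeasible
Shortest: RSL with L = 26.491647 m ≈ 26.4916 m

26.4916 m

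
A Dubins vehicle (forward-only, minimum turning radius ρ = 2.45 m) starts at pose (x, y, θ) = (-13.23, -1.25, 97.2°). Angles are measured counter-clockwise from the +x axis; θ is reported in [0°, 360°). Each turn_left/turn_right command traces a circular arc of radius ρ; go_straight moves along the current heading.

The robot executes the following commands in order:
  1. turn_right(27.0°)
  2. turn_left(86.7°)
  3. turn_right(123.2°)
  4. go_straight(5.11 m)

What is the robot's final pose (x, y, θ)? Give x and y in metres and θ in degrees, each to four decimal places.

set_pose: (x, y, θ) = (-13.2300, -1.2500, 97.2000°), ρ = 2.45
turn_right(27.0°): centre at ρ to the right, rotate −27.0° → (-13.1045, -0.1130, 70.2000°)
turn_left(86.7°): centre at ρ to the left, rotate +86.7° → (-14.4484, 2.9704, 156.9000°)
turn_right(123.2°): centre at ρ to the right, rotate −123.2° → (-14.8466, 7.2623, 33.7000°)
go_straight(5.11): x += 5.11·cos θ, y += 5.11·sin θ → (-10.5953, 10.0976, 33.7000°)

(-10.5953, 10.0976, 33.7000°)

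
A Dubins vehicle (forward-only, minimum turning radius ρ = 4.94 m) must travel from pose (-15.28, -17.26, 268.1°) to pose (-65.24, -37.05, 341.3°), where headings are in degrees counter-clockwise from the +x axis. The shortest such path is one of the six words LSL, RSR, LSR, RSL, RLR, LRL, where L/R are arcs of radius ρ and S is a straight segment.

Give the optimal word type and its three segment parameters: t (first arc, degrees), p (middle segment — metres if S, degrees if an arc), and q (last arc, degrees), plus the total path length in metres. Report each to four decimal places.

RSL: t = 81.1168°, p = 44.9737 m, q = 154.3168°, L = 65.2726 m

Let ψ = atan2(Δy, Δx) = atan2(-19.79, -49.96) = -158.3906° be the start→goal bearing.
Normalize: d = |goal − start| / ρ = 53.736819/4.94 = 10.877899, α = (θ_start − ψ) mod 360° = 66.4906° = 1.160481 rad, β = (θ_goal − ψ) mod 360° = 139.6906° = 2.438062 rad.
Common terms: sin α = 0.916995, cos α = 0.398899, sin β = 0.646914, cos β = -0.762563, cos(α−β) = 0.289032, d² = 118.328677. Work in radians in the unit-radius frame; every candidate has L = ρ·(t + p + q).
LSL: p² = 2 + d² − 2cos(α−β) + 2d(sin α − sin β) = 125.626433; p = √p² = 11.208320; φ = atan2(cos β − cos α, d + sin α − sin β) = -0.103811 rad; t = (φ − α) mod 2π = 5.018893 rad, q = (β − φ) mod 2π = 2.541873 rad → L = 4.94·(5.018893 + 11.208320 + 2.541873) = 4.94·18.769086 = 92.719286 m
RSR: p² = 2 + d² − 2cos(α−β) + 2d(sin β − sin α) = 113.874793; p = √p² = 10.671213; φ = atan2(cos α − cos β, d − sin α + sin β) = 0.109057 rad; t = (α − φ) mod 2π = 1.051424 rad, q = (φ − β) mod 2π = 3.954180 rad → L = 4.94·(1.051424 + 10.671213 + 3.954180) = 4.94·15.676818 = 77.443479 m
LSR: p² = d² − 2 + 2cos(α−β) + 2d(sin α + sin β) = 150.930833; p = √p² = 12.285391; φ = atan2(−cos α − cos β, d + sin α + sin β) − atan2(−2, p) = 0.190600 rad; t = (φ − α) mod 2π = 5.313305 rad, q = (φ − β) mod 2π = 4.035724 rad → L = 4.94·(5.313305 + 12.285391 + 4.035724) = 4.94·21.634420 = 106.874033 m
RSL: p² = d² − 2 + 2cos(α−β) − 2d(sin α + sin β) = 82.882648; p = √p² = 9.103991; φ = atan2(cos α + cos β, d − sin α − sin β) − atan2(2, p) = -0.255274 rad; t = (α − φ) mod 2π = 1.415755 rad, q = (β − φ) mod 2π = 2.693336 rad → L = 4.94·(1.415755 + 9.103991 + 2.693336) = 4.94·13.213081 = 65.272619 m
RLR: c = (6 − d² + 2cos(α−β) + 2d(sin α − sin β))/8 = -13.234349, |c| > 1 → infeasible
LRL: c = (6 − d² + 2cos(α−β) − 2d(sin α − sin β))/8 = -14.703304, |c| > 1 → infeasible
Shortest: RSL with L = 65.272619 m ≈ 65.2726 m
Convert RSL to answer units (arcs ×180/π): t = 1.415755·180/π = 81.1168°, p = ρ·p = 4.94·9.103991 = 44.9737 m, q = 2.693336·180/π = 154.3168°, L = 65.2726 m.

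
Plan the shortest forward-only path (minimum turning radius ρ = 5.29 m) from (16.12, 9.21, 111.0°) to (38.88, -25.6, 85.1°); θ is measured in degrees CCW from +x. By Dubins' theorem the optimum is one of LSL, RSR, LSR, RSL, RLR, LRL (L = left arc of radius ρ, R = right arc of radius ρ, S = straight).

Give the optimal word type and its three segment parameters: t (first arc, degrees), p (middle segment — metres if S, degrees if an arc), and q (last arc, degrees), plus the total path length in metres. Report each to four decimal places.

Let ψ = atan2(Δy, Δx) = atan2(-34.81, 22.76) = -56.8219° be the start→goal bearing.
Normalize: d = |goal − start| / ρ = 41.590308/5.29 = 7.862062, α = (θ_start − ψ) mod 360° = 167.8219° = 2.929045 rad, β = (θ_goal − ψ) mod 360° = 141.9219° = 2.477005 rad.
Common terms: sin α = 0.210951, cos α = -0.977497, sin β = 0.616735, cos β = -0.787171, cos(α−β) = 0.899558, d² = 61.812018. Work in radians in the unit-radius frame; every candidate has L = ρ·(t + p + q).
LSL: p² = 2 + d² − 2cos(α−β) + 2d(sin α − sin β) = 55.632305; p = √p² = 7.458707; φ = atan2(cos β − cos α, d + sin α − sin β) = 0.025520 rad; t = (φ − α) mod 2π = 3.379660 rad, q = (β − φ) mod 2π = 2.451485 rad → L = 5.29·(3.379660 + 7.458707 + 2.451485) = 5.29·13.289852 = 70.303316 m
RSR: p² = 2 + d² − 2cos(α−β) + 2d(sin β − sin α) = 68.393500; p = √p² = 8.270036; φ = atan2(cos α − cos β, d − sin α + sin β) = -0.023016 rad; t = (α − φ) mod 2π = 2.952061 rad, q = (φ − β) mod 2π = 3.783164 rad → L = 5.29·(2.952061 + 8.270036 + 3.783164) = 5.29·15.005262 = 79.377835 m
LSR: p² = d² − 2 + 2cos(α−β) + 2d(sin α + sin β) = 74.625759; p = √p² = 8.638620; φ = atan2(−cos α − cos β, d + sin α + sin β) − atan2(−2, p) = 0.427860 rad; t = (φ − α) mod 2π = 3.782000 rad, q = (φ − β) mod 2π = 4.234041 rad → L = 5.29·(3.782000 + 8.638620 + 4.234041) = 5.29·16.654661 = 88.103158 m
RSL: p² = d² − 2 + 2cos(α−β) − 2d(sin α + sin β) = 48.596508; p = √p² = 6.971120; φ = atan2(cos α + cos β, d − sin α − sin β) − atan2(2, p) = -0.525185 rad; t = (α − φ) mod 2π = 3.454230 rad, q = (β − φ) mod 2π = 3.002190 rad → L = 5.29·(3.454230 + 6.971120 + 3.002190) = 5.29·13.427539 = 71.031684 m
RLR: c = (6 − d² + 2cos(α−β) + 2d(sin α − sin β))/8 = -7.549187, |c| > 1 → infeasible
LRL: c = (6 − d² + 2cos(α−β) − 2d(sin α − sin β))/8 = -5.954038, |c| > 1 → infeasible
Shortest: LSL with L = 70.303316 m ≈ 70.3033 m
Convert LSL to answer units (arcs ×180/π): t = 3.379660·180/π = 193.6403°, p = ρ·p = 5.29·7.458707 = 39.4566 m, q = 2.451485·180/π = 140.4597°, L = 70.3033 m.

LSL: t = 193.6403°, p = 39.4566 m, q = 140.4597°, L = 70.3033 m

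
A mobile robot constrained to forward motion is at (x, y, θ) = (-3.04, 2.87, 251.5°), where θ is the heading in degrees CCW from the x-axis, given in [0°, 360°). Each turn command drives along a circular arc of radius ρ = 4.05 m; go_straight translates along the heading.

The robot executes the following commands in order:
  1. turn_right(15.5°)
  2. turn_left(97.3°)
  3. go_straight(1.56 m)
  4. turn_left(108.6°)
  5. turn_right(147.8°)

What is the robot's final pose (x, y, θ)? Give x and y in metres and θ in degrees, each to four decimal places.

set_pose: (x, y, θ) = (-3.0400, 2.8700, 251.5000°), ρ = 4.05
turn_right(15.5°): centre at ρ to the right, rotate −15.5° → (-3.5231, 1.8904, 236.0000°)
turn_left(97.3°): centre at ρ to the left, rotate +97.3° → (-1.9852, -3.9925, 333.3000°)
go_straight(1.56): x += 1.56·cos θ, y += 1.56·sin θ → (-0.5916, -4.6935, 333.3000°)
turn_left(108.6°): centre at ρ to the left, rotate +108.6° → (5.2377, -1.6460, 441.9000° ≡ 81.9000°)
turn_right(147.8°): centre at ρ to the right, rotate −147.8° → (12.9443, -0.5629, -65.9000° ≡ 294.1000°)

(12.9443, -0.5629, 294.1000°)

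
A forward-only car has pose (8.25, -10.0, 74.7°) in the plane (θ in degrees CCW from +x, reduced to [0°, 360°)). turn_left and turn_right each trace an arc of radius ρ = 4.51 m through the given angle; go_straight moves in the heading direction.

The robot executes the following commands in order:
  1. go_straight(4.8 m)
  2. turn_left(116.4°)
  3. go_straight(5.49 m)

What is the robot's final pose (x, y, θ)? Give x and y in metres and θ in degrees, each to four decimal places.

(-1.0891, -0.8114, 191.1000°)

set_pose: (x, y, θ) = (8.2500, -10.0000, 74.7000°), ρ = 4.51
go_straight(4.8): x += 4.8·cos θ, y += 4.8·sin θ → (9.5166, -5.3701, 74.7000°)
turn_left(116.4°): centre at ρ to the left, rotate +116.4° → (4.2982, 0.2456, 191.1000°)
go_straight(5.49): x += 5.49·cos θ, y += 5.49·sin θ → (-1.0891, -0.8114, 191.1000°)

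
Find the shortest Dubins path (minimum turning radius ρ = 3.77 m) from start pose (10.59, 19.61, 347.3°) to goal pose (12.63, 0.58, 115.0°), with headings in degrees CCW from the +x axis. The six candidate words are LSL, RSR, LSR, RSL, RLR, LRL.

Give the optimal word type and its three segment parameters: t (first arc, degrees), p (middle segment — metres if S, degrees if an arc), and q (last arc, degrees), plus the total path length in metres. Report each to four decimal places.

RSR: t = 52.7473°, p = 15.1267 m, q = 179.5527°, L = 30.4118 m

Let ψ = atan2(Δy, Δx) = atan2(-19.03, 2.04) = -83.8813° be the start→goal bearing.
Normalize: d = |goal − start| / ρ = 19.139031/3.77 = 5.076666, α = (θ_start − ψ) mod 360° = 71.1813° = 1.242348 rad, β = (θ_goal − ψ) mod 360° = 198.8813° = 3.471134 rad.
Common terms: sin α = 0.946544, cos α = 0.322575, sin β = -0.323609, cos β = -0.946191, cos(α−β) = -0.611527, d² = 25.772538. Work in radians in the unit-radius frame; every candidate has L = ρ·(t + p + q).
LSL: p² = 2 + d² − 2cos(α−β) + 2d(sin α − sin β) = 41.891875; p = √p² = 6.472393; φ = atan2(cos β − cos α, d + sin α − sin β) = -0.197305 rad; t = (φ − α) mod 2π = 4.843532 rad, q = (β − φ) mod 2π = 3.668439 rad → L = 3.77·(4.843532 + 6.472393 + 3.668439) = 3.77·14.984364 = 56.491052 m
RSR: p² = 2 + d² − 2cos(α−β) + 2d(sin β − sin α) = 16.099309; p = √p² = 4.012394; φ = atan2(cos α − cos β, d − sin α + sin β) = 0.321733 rad; t = (α − φ) mod 2π = 0.920615 rad, q = (φ − β) mod 2π = 3.133785 rad → L = 3.77·(0.920615 + 4.012394 + 3.133785) = 3.77·8.066794 = 30.411814 m
LSR: p² = d² − 2 + 2cos(α−β) + 2d(sin α + sin β) = 28.874353; p = √p² = 5.373486; φ = atan2(−cos α − cos β, d + sin α + sin β) − atan2(−2, p) = 0.465292 rad; t = (φ − α) mod 2π = 5.506129 rad, q = (φ − β) mod 2π = 3.277344 rad → L = 3.77·(5.506129 + 5.373486 + 3.277344) = 3.77·14.156959 = 53.371737 m
RSL: p² = d² − 2 + 2cos(α−β) − 2d(sin α + sin β) = 16.224614; p = √p² = 4.027979; φ = atan2(cos α + cos β, d − sin α − sin β) − atan2(2, p) = -0.599982 rad; t = (α − φ) mod 2π = 1.842330 rad, q = (β − φ) mod 2π = 4.071116 rad → L = 3.77·(1.842330 + 4.027979 + 4.071116) = 3.77·9.941425 = 37.479171 m
RLR: c = (6 − d² + 2cos(α−β) + 2d(sin α − sin β))/8 = -1.012414, |c| > 1 → infeasible
LRL: c = (6 − d² + 2cos(α−β) − 2d(sin α − sin β))/8 = -4.236484, |c| > 1 → infeasible
Shortest: RSR with L = 30.411814 m ≈ 30.4118 m
Convert RSR to answer units (arcs ×180/π): t = 0.920615·180/π = 52.7473°, p = ρ·p = 3.77·4.012394 = 15.1267 m, q = 3.133785·180/π = 179.5527°, L = 30.4118 m.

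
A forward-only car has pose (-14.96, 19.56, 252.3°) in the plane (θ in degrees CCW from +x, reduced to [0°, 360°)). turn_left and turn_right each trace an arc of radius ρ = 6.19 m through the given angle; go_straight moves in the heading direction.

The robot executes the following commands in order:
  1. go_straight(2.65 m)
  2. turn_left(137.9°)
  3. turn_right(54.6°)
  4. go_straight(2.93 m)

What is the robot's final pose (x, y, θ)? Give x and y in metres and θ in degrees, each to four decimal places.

(1.5841, 8.8805, 335.6000°)

set_pose: (x, y, θ) = (-14.9600, 19.5600, 252.3000°), ρ = 6.19
go_straight(2.65): x += 2.65·cos θ, y += 2.65·sin θ → (-15.7657, 17.0354, 252.3000°)
turn_left(137.9°): centre at ρ to the left, rotate +137.9° → (-6.7550, 9.8036, 390.2000° ≡ 30.2000°)
turn_right(54.6°): centre at ρ to the right, rotate −54.6° → (-1.0842, 10.0909, -24.4000° ≡ 335.6000°)
go_straight(2.93): x += 2.93·cos θ, y += 2.93·sin θ → (1.5841, 8.8805, 335.6000°)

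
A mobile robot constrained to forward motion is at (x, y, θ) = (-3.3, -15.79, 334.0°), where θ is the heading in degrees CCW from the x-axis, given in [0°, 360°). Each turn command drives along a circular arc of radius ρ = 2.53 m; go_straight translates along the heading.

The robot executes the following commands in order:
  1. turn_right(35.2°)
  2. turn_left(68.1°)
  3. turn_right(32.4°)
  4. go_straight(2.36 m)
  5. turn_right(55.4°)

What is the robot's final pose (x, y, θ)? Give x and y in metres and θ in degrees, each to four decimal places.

(5.2612, -21.2655, 279.1000°)

set_pose: (x, y, θ) = (-3.3000, -15.7900, 334.0000°), ρ = 2.53
turn_right(35.2°): centre at ρ to the right, rotate −35.2° → (-2.1920, -16.8451, 298.8000°)
turn_left(68.1°): centre at ρ to the left, rotate +68.1° → (0.3290, -18.1380, 366.9000° ≡ 6.9000°)
turn_right(32.4°): centre at ρ to the right, rotate −32.4° → (1.7221, -18.3661, -25.5000° ≡ 334.5000°)
go_straight(2.36): x += 2.36·cos θ, y += 2.36·sin θ → (3.8522, -19.3821, 334.5000°)
turn_right(55.4°): centre at ρ to the right, rotate −55.4° → (5.2612, -21.2655, 279.1000°)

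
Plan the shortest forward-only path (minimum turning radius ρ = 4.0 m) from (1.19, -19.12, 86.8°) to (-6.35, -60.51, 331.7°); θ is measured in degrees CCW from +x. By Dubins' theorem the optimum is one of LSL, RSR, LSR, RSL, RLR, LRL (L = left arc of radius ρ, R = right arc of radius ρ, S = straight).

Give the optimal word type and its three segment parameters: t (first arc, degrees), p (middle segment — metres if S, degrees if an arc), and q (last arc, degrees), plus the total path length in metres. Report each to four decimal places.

LSL: t = 180.7198°, p = 38.1271 m, q = 64.1802°, L = 55.2243 m

Let ψ = atan2(Δy, Δx) = atan2(-41.39, -7.54) = -100.3243° be the start→goal bearing.
Normalize: d = |goal − start| / ρ = 42.071174/4.0 = 10.517794, α = (θ_start − ψ) mod 360° = 187.1243° = 3.265936 rad, β = (θ_goal − ψ) mod 360° = 72.0243° = 1.257062 rad.
Common terms: sin α = -0.124023, cos α = -0.992279, sin β = 0.951188, cos β = 0.308613, cos(α−β) = -0.424199, d² = 110.623981. Work in radians in the unit-radius frame; every candidate has L = ρ·(t + p + q).
LSL: p² = 2 + d² − 2cos(α−β) + 2d(sin α − sin β) = 90.854693; p = √p² = 9.531773; φ = atan2(cos β − cos α, d + sin α − sin β) = 0.136907 rad; t = (φ − α) mod 2π = 3.154156 rad, q = (β − φ) mod 2π = 1.120155 rad → L = 4.0·(3.154156 + 9.531773 + 1.120155) = 4.0·13.806084 = 55.224337 m
RSR: p² = 2 + d² − 2cos(α−β) + 2d(sin β − sin α) = 136.090067; p = √p² = 11.665765; φ = atan2(cos α − cos β, d − sin α + sin β) = -0.111746 rad; t = (α − φ) mod 2π = 3.377682 rad, q = (φ − β) mod 2π = 4.914377 rad → L = 4.0·(3.377682 + 11.665765 + 4.914377) = 4.0·19.957824 = 79.831296 m
LSR: p² = d² − 2 + 2cos(α−β) + 2d(sin α + sin β) = 125.175478; p = √p² = 11.188185; φ = atan2(−cos α − cos β, d + sin α + sin β) − atan2(−2, p) = 0.237081 rad; t = (φ − α) mod 2π = 3.254330 rad, q = (φ − β) mod 2π = 5.263204 rad → L = 4.0·(3.254330 + 11.188185 + 5.263204) = 4.0·19.705719 = 78.822875 m
RSL: p² = d² − 2 + 2cos(α−β) − 2d(sin α + sin β) = 90.375687; p = √p² = 9.506613; φ = atan2(cos α + cos β, d − sin α − sin β) − atan2(2, p) = -0.277789 rad; t = (α − φ) mod 2π = 3.543724 rad, q = (β − φ) mod 2π = 1.534850 rad → L = 4.0·(3.543724 + 9.506613 + 1.534850) = 4.0·14.585187 = 58.340750 m
RLR: c = (6 − d² + 2cos(α−β) + 2d(sin α − sin β))/8 = -16.011258, |c| > 1 → infeasible
LRL: c = (6 − d² + 2cos(α−β) − 2d(sin α − sin β))/8 = -10.356837, |c| > 1 → infeasible
Shortest: LSL with L = 55.224337 m ≈ 55.2243 m
Convert LSL to answer units (arcs ×180/π): t = 3.154156·180/π = 180.7198°, p = ρ·p = 4.0·9.531773 = 38.1271 m, q = 1.120155·180/π = 64.1802°, L = 55.2243 m.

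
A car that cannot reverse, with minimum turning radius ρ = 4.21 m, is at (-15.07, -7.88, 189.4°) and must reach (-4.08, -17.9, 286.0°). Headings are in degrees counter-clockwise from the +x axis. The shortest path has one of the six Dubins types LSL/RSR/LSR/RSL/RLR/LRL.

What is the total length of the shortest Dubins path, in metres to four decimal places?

Let ψ = atan2(Δy, Δx) = atan2(-10.02, 10.99) = -42.3566° be the start→goal bearing.
Normalize: d = |goal − start| / ρ = 14.872138/4.21 = 3.532574, α = (θ_start − ψ) mod 360° = 231.7566° = 4.044916 rad, β = (θ_goal − ψ) mod 360° = 328.3566° = 5.730904 rad.
Common terms: sin α = -0.785388, cos α = -0.619003, sin β = -0.524631, cos β = 0.851330, cos(α−β) = -0.114937, d² = 12.479082. Work in radians in the unit-radius frame; every candidate has L = ρ·(t + p + q).
LSL: p² = 2 + d² − 2cos(α−β) + 2d(sin α − sin β) = 12.866664; p = √p² = 3.587013; φ = atan2(cos β − cos α, d + sin α − sin β) = 0.422349 rad; t = (φ − α) mod 2π = 2.660619 rad, q = (β − φ) mod 2π = 5.308555 rad → L = 4.21·(2.660619 + 3.587013 + 5.308555) = 4.21·11.556187 = 48.651546 m
RSR: p² = 2 + d² − 2cos(α−β) + 2d(sin β − sin α) = 16.551249; p = √p² = 4.068323; φ = atan2(cos α − cos β, d − sin α + sin β) = -0.369780 rad; t = (α − φ) mod 2π = 4.414696 rad, q = (φ − β) mod 2π = 0.182501 rad → L = 4.21·(4.414696 + 4.068323 + 0.182501) = 4.21·8.665520 = 36.481839 m
LSR: p² = d² − 2 + 2cos(α−β) + 2d(sin α + sin β) = 0.993728; p = √p² = 0.996859; φ = atan2(−cos α − cos β, d + sin α + sin β) − atan2(−2, p) = 1.004253 rad; t = (φ − α) mod 2π = 3.242522 rad, q = (φ − β) mod 2π = 1.556534 rad → L = 4.21·(3.242522 + 0.996859 + 1.556534) = 4.21·5.795915 = 24.400803 m
RSL: p² = d² − 2 + 2cos(α−β) − 2d(sin α + sin β) = 19.504688; p = √p² = 4.416411; φ = atan2(cos α + cos β, d − sin α − sin β) − atan2(2, p) = -0.377288 rad; t = (α − φ) mod 2π = 4.422204 rad, q = (β − φ) mod 2π = 6.108192 rad → L = 4.21·(4.422204 + 4.416411 + 6.108192) = 4.21·14.946807 = 62.926057 m
RLR: c = (6 − d² + 2cos(α−β) + 2d(sin α − sin β))/8 = -1.068906, |c| > 1 → infeasible
LRL: c = (6 − d² + 2cos(α−β) − 2d(sin α − sin β))/8 = -0.608333; p = 2π − arccos c = 4.058430 rad; φ = atan2(cos β − cos α, d + sin α − sin β) = 0.422349 rad; t = (φ − α + p/2) mod 2π = 4.689834 rad, q = (β − α − t + p) mod 2π = 1.054585 rad → L = 4.21·(4.689834 + 4.058430 + 1.054585) = 4.21·9.802849 = 41.269994 m
Shortest: LSR with L = 24.400803 m ≈ 24.4008 m

24.4008 m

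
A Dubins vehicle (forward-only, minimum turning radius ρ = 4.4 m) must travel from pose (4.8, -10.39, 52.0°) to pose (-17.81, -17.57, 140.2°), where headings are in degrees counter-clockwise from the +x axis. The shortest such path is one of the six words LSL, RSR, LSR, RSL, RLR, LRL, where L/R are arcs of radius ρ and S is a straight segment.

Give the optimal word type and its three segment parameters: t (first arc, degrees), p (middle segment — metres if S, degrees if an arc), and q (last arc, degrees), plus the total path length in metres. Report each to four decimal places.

LSR: t = 179.7803°, p = 15.2140 m, q = 91.5803°, L = 36.0530 m

Let ψ = atan2(Δy, Δx) = atan2(-7.18, -22.61) = -162.3823° be the start→goal bearing.
Normalize: d = |goal − start| / ρ = 23.722658/4.4 = 5.391513, α = (θ_start − ψ) mod 360° = 214.3823° = 3.741677 rad, β = (θ_goal − ψ) mod 360° = 302.5823° = 5.281058 rad.
Common terms: sin α = -0.564712, cos α = -0.825288, sin β = -0.842619, cos β = 0.538511, cos(α−β) = 0.031411, d² = 29.068414. Work in radians in the unit-radius frame; every candidate has L = ρ·(t + p + q).
LSL: p² = 2 + d² − 2cos(α−β) + 2d(sin α − sin β) = 34.002266; p = √p² = 5.831146; φ = atan2(cos β − cos α, d + sin α − sin β) = 0.236068 rad; t = (φ − α) mod 2π = 2.777576 rad, q = (β − φ) mod 2π = 5.044989 rad → L = 4.4·(2.777576 + 5.831146 + 5.044989) = 4.4·13.653712 = 60.076333 m
RSR: p² = 2 + d² − 2cos(α−β) + 2d(sin β − sin α) = 28.008919; p = √p² = 5.292345; φ = atan2(cos α − cos β, d − sin α + sin β) = -0.260633 rad; t = (α − φ) mod 2π = 4.002311 rad, q = (φ − β) mod 2π = 0.741494 rad → L = 4.4·(4.002311 + 5.292345 + 0.741494) = 4.4·10.036150 = 44.159061 m
LSR: p² = d² − 2 + 2cos(α−β) + 2d(sin α + sin β) = 11.955950; p = √p² = 3.457738; φ = atan2(−cos α − cos β, d + sin α + sin β) − atan2(−2, p) = 0.596250 rad; t = (φ − α) mod 2π = 3.137759 rad, q = (φ − β) mod 2π = 1.598378 rad → L = 4.4·(3.137759 + 3.457738 + 1.598378) = 4.4·8.193874 = 36.053048 m
RSL: p² = d² − 2 + 2cos(α−β) − 2d(sin α + sin β) = 42.306522; p = √p² = 6.504346; φ = atan2(cos α + cos β, d − sin α − sin β) − atan2(2, p) = -0.340466 rad; t = (α − φ) mod 2π = 4.082144 rad, q = (β − φ) mod 2π = 5.621524 rad → L = 4.4·(4.082144 + 6.504346 + 5.621524) = 4.4·16.208014 = 71.315261 m
RLR: c = (6 − d² + 2cos(α−β) + 2d(sin α − sin β))/8 = -2.501115, |c| > 1 → infeasible
LRL: c = (6 − d² + 2cos(α−β) − 2d(sin α − sin β))/8 = -3.250283, |c| > 1 → infeasible
Shortest: LSR with L = 36.053048 m ≈ 36.0530 m
Convert LSR to answer units (arcs ×180/π): t = 3.137759·180/π = 179.7803°, p = ρ·p = 4.4·3.457738 = 15.2140 m, q = 1.598378·180/π = 91.5803°, L = 36.0530 m.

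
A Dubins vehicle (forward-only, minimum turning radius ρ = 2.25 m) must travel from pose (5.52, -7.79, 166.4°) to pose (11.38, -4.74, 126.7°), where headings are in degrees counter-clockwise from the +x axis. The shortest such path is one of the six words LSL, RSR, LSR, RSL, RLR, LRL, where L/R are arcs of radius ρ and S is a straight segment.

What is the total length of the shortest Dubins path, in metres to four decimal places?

Let ψ = atan2(Δy, Δx) = atan2(3.05, 5.86) = 27.4960° be the start→goal bearing.
Normalize: d = |goal − start| / ρ = 6.606217/2.25 = 2.936096, α = (θ_start − ψ) mod 360° = 138.9040° = 2.424333 rad, β = (θ_goal − ψ) mod 360° = 99.2040° = 1.731437 rad.
Common terms: sin α = 0.657322, cos α = -0.753610, sin β = 0.987125, cos β = -0.159950, cos(α−β) = 0.769400, d² = 8.620662. Work in radians in the unit-radius frame; every candidate has L = ρ·(t + p + q).
LSL: p² = 2 + d² − 2cos(α−β) + 2d(sin α − sin β) = 7.145198; p = √p² = 2.673050; φ = atan2(cos β − cos α, d + sin α − sin β) = 0.223958 rad; t = (φ − α) mod 2π = 4.082811 rad, q = (β − φ) mod 2π = 1.507479 rad → L = 2.25·(4.082811 + 2.673050 + 1.507479) = 2.25·8.263340 = 18.592515 m
RSR: p² = 2 + d² − 2cos(α−β) + 2d(sin β − sin α) = 11.018528; p = √p² = 3.319417; φ = atan2(cos α − cos β, d − sin α + sin β) = -0.179812 rad; t = (α − φ) mod 2π = 2.604144 rad, q = (φ − β) mod 2π = 4.371937 rad → L = 2.25·(2.604144 + 3.319417 + 4.371937) = 2.25·10.295498 = 23.164870 m
LSR: p² = d² − 2 + 2cos(α−β) + 2d(sin α + sin β) = 17.815973; p = √p² = 4.220897; φ = atan2(−cos α − cos β, d + sin α + sin β) − atan2(−2, p) = 0.639356 rad; t = (φ − α) mod 2π = 4.498209 rad, q = (φ − β) mod 2π = 5.191105 rad → L = 2.25·(4.498209 + 4.220897 + 5.191105) = 2.25·13.910211 = 31.297974 m
RSL: p² = d² − 2 + 2cos(α−β) − 2d(sin α + sin β) = -1.497051 < 0 → infeasible
RLR: c = (6 − d² + 2cos(α−β) + 2d(sin α − sin β))/8 = -0.377316; p = 2π − arccos c = 4.325493 rad; φ = atan2(cos α − cos β, d − sin α + sin β) = -0.179812 rad; t = (α − φ + p/2) mod 2π = 4.766891 rad, q = (α − β − t + p) mod 2π = 0.251498 rad → L = 2.25·(4.766891 + 4.325493 + 0.251498) = 2.25·9.343881 = 21.023732 m
LRL: c = (6 − d² + 2cos(α−β) − 2d(sin α − sin β))/8 = 0.106850; p = 2π − arccos c = 4.819444 rad; φ = atan2(cos β − cos α, d + sin α − sin β) = 0.223958 rad; t = (φ − α + p/2) mod 2π = 0.209347 rad, q = (β − α − t + p) mod 2π = 3.917201 rad → L = 2.25·(0.209347 + 4.819444 + 3.917201) = 2.25·8.945992 = 20.128481 m
Shortest: LSL with L = 18.592515 m ≈ 18.5925 m

18.5925 m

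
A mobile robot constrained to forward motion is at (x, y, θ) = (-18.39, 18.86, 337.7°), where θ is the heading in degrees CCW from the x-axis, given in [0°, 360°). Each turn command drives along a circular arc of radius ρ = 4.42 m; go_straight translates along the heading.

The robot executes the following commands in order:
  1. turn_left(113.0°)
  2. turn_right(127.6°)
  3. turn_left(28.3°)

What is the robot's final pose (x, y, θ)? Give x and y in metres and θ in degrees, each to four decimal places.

(-3.2267, 25.7563, 351.4000°)

set_pose: (x, y, θ) = (-18.3900, 18.8600, 337.7000°), ρ = 4.42
turn_left(113.0°): centre at ρ to the left, rotate +113.0° → (-12.2931, 23.0034, 450.7000° ≡ 90.7000°)
turn_right(127.6°): centre at ρ to the right, rotate −127.6° → (-5.2196, 26.5920, -36.9000° ≡ 323.1000°)
turn_left(28.3°): centre at ρ to the left, rotate +28.3° → (-3.2267, 25.7563, 351.4000°)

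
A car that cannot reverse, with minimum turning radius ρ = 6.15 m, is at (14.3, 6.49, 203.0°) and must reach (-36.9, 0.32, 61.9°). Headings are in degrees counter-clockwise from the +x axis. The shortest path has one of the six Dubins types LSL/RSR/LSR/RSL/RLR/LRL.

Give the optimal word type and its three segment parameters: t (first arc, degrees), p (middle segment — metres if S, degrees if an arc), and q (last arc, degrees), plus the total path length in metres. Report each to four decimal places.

RSR: t = 4.2440°, p = 45.8043 m, q = 136.8560°, L = 60.9496 m

Let ψ = atan2(Δy, Δx) = atan2(-6.17, -51.20) = -173.1285° be the start→goal bearing.
Normalize: d = |goal − start| / ρ = 51.570427/6.15 = 8.385435, α = (θ_start − ψ) mod 360° = 16.1285° = 0.281496 rad, β = (θ_goal − ψ) mod 360° = 235.0285° = 4.102022 rad.
Common terms: sin α = 0.277793, cos α = 0.960641, sin β = -0.819438, cos β = -0.573168, cos(α−β) = -0.778243, d² = 70.315524. Work in radians in the unit-radius frame; every candidate has L = ρ·(t + p + q).
LSL: p² = 2 + d² − 2cos(α−β) + 2d(sin α − sin β) = 92.273529; p = √p² = 9.605911; φ = atan2(cos β − cos α, d + sin α − sin β) = -0.160360 rad; t = (φ − α) mod 2π = 5.841329 rad, q = (β − φ) mod 2π = 4.262382 rad → L = 6.15·(5.841329 + 9.605911 + 4.262382) = 6.15·19.709622 = 121.214177 m
RSR: p² = 2 + d² − 2cos(α−β) + 2d(sin β − sin α) = 55.470491; p = √p² = 7.447851; φ = atan2(cos α − cos β, d − sin α + sin β) = 0.207424 rad; t = (α − φ) mod 2π = 0.074072 rad, q = (φ − β) mod 2π = 2.388587 rad → L = 6.15·(0.074072 + 7.447851 + 2.388587) = 6.15·9.910511 = 60.949643 m
LSR: p² = d² − 2 + 2cos(α−β) + 2d(sin α + sin β) = 57.675189; p = √p² = 7.594418; φ = atan2(−cos α − cos β, d + sin α + sin β) − atan2(−2, p) = 0.208146 rad; t = (φ − α) mod 2π = 6.209835 rad, q = (φ − β) mod 2π = 2.389309 rad → L = 6.15·(6.209835 + 7.594418 + 2.389309) = 6.15·16.193563 = 99.590412 m
RSL: p² = d² − 2 + 2cos(α−β) − 2d(sin α + sin β) = 75.842886; p = √p² = 8.708782; φ = atan2(cos α + cos β, d − sin α − sin β) − atan2(2, p) = -0.182362 rad; t = (α − φ) mod 2π = 0.463858 rad, q = (β − φ) mod 2π = 4.284384 rad → L = 6.15·(0.463858 + 8.708782 + 4.284384) = 6.15·13.457024 = 82.760700 m
RLR: c = (6 − d² + 2cos(α−β) + 2d(sin α − sin β))/8 = -5.933811, |c| > 1 → infeasible
LRL: c = (6 − d² + 2cos(α−β) − 2d(sin α − sin β))/8 = -10.534191, |c| > 1 → infeasible
Shortest: RSR with L = 60.949643 m ≈ 60.9496 m
Convert RSR to answer units (arcs ×180/π): t = 0.074072·180/π = 4.2440°, p = ρ·p = 6.15·7.447851 = 45.8043 m, q = 2.388587·180/π = 136.8560°, L = 60.9496 m.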